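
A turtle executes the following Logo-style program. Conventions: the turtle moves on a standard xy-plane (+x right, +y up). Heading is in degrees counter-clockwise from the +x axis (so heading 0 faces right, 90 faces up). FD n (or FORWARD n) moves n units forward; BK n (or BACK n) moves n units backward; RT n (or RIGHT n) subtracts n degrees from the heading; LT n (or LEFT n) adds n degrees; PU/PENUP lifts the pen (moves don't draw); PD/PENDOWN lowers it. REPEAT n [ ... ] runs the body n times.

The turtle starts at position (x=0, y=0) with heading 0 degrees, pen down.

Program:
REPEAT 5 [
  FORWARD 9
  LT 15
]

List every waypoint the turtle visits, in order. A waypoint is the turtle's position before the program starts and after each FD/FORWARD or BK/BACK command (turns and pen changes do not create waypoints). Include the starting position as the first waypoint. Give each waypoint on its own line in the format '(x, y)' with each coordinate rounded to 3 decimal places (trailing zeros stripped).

Executing turtle program step by step:
Start: pos=(0,0), heading=0, pen down
REPEAT 5 [
  -- iteration 1/5 --
  FD 9: (0,0) -> (9,0) [heading=0, draw]
  LT 15: heading 0 -> 15
  -- iteration 2/5 --
  FD 9: (9,0) -> (17.693,2.329) [heading=15, draw]
  LT 15: heading 15 -> 30
  -- iteration 3/5 --
  FD 9: (17.693,2.329) -> (25.488,6.829) [heading=30, draw]
  LT 15: heading 30 -> 45
  -- iteration 4/5 --
  FD 9: (25.488,6.829) -> (31.852,13.193) [heading=45, draw]
  LT 15: heading 45 -> 60
  -- iteration 5/5 --
  FD 9: (31.852,13.193) -> (36.352,20.988) [heading=60, draw]
  LT 15: heading 60 -> 75
]
Final: pos=(36.352,20.988), heading=75, 5 segment(s) drawn
Waypoints (6 total):
(0, 0)
(9, 0)
(17.693, 2.329)
(25.488, 6.829)
(31.852, 13.193)
(36.352, 20.988)

Answer: (0, 0)
(9, 0)
(17.693, 2.329)
(25.488, 6.829)
(31.852, 13.193)
(36.352, 20.988)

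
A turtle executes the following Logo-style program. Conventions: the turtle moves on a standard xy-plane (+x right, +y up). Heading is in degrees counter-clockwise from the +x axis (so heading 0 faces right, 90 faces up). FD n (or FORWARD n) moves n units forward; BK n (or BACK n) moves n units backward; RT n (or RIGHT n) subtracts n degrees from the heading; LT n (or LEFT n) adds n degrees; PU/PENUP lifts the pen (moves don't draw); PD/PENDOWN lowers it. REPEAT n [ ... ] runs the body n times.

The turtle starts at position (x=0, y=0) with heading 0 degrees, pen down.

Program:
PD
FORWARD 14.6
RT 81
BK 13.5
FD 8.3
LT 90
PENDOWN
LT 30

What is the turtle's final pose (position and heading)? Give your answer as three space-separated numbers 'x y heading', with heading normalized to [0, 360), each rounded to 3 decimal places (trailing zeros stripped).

Executing turtle program step by step:
Start: pos=(0,0), heading=0, pen down
PD: pen down
FD 14.6: (0,0) -> (14.6,0) [heading=0, draw]
RT 81: heading 0 -> 279
BK 13.5: (14.6,0) -> (12.488,13.334) [heading=279, draw]
FD 8.3: (12.488,13.334) -> (13.787,5.136) [heading=279, draw]
LT 90: heading 279 -> 9
PD: pen down
LT 30: heading 9 -> 39
Final: pos=(13.787,5.136), heading=39, 3 segment(s) drawn

Answer: 13.787 5.136 39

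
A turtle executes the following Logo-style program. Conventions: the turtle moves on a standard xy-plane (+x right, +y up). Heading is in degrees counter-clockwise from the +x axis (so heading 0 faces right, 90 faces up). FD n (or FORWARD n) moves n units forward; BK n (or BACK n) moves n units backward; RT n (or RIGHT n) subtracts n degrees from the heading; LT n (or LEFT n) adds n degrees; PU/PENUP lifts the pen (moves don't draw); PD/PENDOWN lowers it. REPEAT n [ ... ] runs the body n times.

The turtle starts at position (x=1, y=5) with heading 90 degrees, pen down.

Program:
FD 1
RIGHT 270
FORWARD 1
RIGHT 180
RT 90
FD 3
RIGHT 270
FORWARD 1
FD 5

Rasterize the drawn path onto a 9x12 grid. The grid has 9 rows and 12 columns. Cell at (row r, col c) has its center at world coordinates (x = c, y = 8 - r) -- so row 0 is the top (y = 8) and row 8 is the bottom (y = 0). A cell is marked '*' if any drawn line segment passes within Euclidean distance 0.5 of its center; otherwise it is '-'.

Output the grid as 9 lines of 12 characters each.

Answer: ------------
------------
**----------
**----------
*-----------
*******-----
------------
------------
------------

Derivation:
Segment 0: (1,5) -> (1,6)
Segment 1: (1,6) -> (0,6)
Segment 2: (0,6) -> (0,3)
Segment 3: (0,3) -> (1,3)
Segment 4: (1,3) -> (6,3)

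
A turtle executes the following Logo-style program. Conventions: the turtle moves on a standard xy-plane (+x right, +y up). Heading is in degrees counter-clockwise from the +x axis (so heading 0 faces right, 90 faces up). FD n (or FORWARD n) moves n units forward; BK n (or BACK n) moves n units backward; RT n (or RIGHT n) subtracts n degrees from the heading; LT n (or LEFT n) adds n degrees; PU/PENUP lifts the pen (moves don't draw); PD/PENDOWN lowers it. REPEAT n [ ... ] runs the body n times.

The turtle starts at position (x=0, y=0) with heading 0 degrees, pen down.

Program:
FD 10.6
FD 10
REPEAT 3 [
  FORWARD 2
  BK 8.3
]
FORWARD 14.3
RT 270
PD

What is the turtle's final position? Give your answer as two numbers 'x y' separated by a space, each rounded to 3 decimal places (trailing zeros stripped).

Executing turtle program step by step:
Start: pos=(0,0), heading=0, pen down
FD 10.6: (0,0) -> (10.6,0) [heading=0, draw]
FD 10: (10.6,0) -> (20.6,0) [heading=0, draw]
REPEAT 3 [
  -- iteration 1/3 --
  FD 2: (20.6,0) -> (22.6,0) [heading=0, draw]
  BK 8.3: (22.6,0) -> (14.3,0) [heading=0, draw]
  -- iteration 2/3 --
  FD 2: (14.3,0) -> (16.3,0) [heading=0, draw]
  BK 8.3: (16.3,0) -> (8,0) [heading=0, draw]
  -- iteration 3/3 --
  FD 2: (8,0) -> (10,0) [heading=0, draw]
  BK 8.3: (10,0) -> (1.7,0) [heading=0, draw]
]
FD 14.3: (1.7,0) -> (16,0) [heading=0, draw]
RT 270: heading 0 -> 90
PD: pen down
Final: pos=(16,0), heading=90, 9 segment(s) drawn

Answer: 16 0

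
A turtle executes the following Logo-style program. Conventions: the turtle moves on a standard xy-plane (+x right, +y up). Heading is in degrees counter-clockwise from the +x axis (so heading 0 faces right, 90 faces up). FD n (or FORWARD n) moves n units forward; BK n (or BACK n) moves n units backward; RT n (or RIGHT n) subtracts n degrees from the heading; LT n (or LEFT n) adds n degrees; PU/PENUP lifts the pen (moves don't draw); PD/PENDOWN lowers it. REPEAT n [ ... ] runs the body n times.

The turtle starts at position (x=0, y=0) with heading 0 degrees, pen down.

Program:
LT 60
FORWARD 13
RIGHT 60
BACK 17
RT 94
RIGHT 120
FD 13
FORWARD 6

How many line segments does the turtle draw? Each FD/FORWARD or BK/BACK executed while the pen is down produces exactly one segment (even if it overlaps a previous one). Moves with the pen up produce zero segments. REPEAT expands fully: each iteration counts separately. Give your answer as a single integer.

Answer: 4

Derivation:
Executing turtle program step by step:
Start: pos=(0,0), heading=0, pen down
LT 60: heading 0 -> 60
FD 13: (0,0) -> (6.5,11.258) [heading=60, draw]
RT 60: heading 60 -> 0
BK 17: (6.5,11.258) -> (-10.5,11.258) [heading=0, draw]
RT 94: heading 0 -> 266
RT 120: heading 266 -> 146
FD 13: (-10.5,11.258) -> (-21.277,18.528) [heading=146, draw]
FD 6: (-21.277,18.528) -> (-26.252,21.883) [heading=146, draw]
Final: pos=(-26.252,21.883), heading=146, 4 segment(s) drawn
Segments drawn: 4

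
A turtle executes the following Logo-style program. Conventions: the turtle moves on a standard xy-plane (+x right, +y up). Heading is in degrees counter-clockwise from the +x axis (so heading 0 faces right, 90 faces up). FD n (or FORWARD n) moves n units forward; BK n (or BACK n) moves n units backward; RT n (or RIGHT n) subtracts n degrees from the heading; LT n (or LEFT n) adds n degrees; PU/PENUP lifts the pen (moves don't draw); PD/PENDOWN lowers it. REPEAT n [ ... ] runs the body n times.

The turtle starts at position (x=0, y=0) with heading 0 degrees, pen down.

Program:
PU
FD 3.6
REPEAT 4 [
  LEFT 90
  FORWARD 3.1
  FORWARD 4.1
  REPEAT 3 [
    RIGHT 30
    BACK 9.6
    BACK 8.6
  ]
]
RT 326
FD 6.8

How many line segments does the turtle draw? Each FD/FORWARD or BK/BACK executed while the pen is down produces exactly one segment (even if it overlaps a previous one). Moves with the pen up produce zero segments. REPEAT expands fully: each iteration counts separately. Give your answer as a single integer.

Executing turtle program step by step:
Start: pos=(0,0), heading=0, pen down
PU: pen up
FD 3.6: (0,0) -> (3.6,0) [heading=0, move]
REPEAT 4 [
  -- iteration 1/4 --
  LT 90: heading 0 -> 90
  FD 3.1: (3.6,0) -> (3.6,3.1) [heading=90, move]
  FD 4.1: (3.6,3.1) -> (3.6,7.2) [heading=90, move]
  REPEAT 3 [
    -- iteration 1/3 --
    RT 30: heading 90 -> 60
    BK 9.6: (3.6,7.2) -> (-1.2,-1.114) [heading=60, move]
    BK 8.6: (-1.2,-1.114) -> (-5.5,-8.562) [heading=60, move]
    -- iteration 2/3 --
    RT 30: heading 60 -> 30
    BK 9.6: (-5.5,-8.562) -> (-13.814,-13.362) [heading=30, move]
    BK 8.6: (-13.814,-13.362) -> (-21.262,-17.662) [heading=30, move]
    -- iteration 3/3 --
    RT 30: heading 30 -> 0
    BK 9.6: (-21.262,-17.662) -> (-30.862,-17.662) [heading=0, move]
    BK 8.6: (-30.862,-17.662) -> (-39.462,-17.662) [heading=0, move]
  ]
  -- iteration 2/4 --
  LT 90: heading 0 -> 90
  FD 3.1: (-39.462,-17.662) -> (-39.462,-14.562) [heading=90, move]
  FD 4.1: (-39.462,-14.562) -> (-39.462,-10.462) [heading=90, move]
  REPEAT 3 [
    -- iteration 1/3 --
    RT 30: heading 90 -> 60
    BK 9.6: (-39.462,-10.462) -> (-44.262,-18.776) [heading=60, move]
    BK 8.6: (-44.262,-18.776) -> (-48.562,-26.223) [heading=60, move]
    -- iteration 2/3 --
    RT 30: heading 60 -> 30
    BK 9.6: (-48.562,-26.223) -> (-56.876,-31.023) [heading=30, move]
    BK 8.6: (-56.876,-31.023) -> (-64.323,-35.323) [heading=30, move]
    -- iteration 3/3 --
    RT 30: heading 30 -> 0
    BK 9.6: (-64.323,-35.323) -> (-73.923,-35.323) [heading=0, move]
    BK 8.6: (-73.923,-35.323) -> (-82.523,-35.323) [heading=0, move]
  ]
  -- iteration 3/4 --
  LT 90: heading 0 -> 90
  FD 3.1: (-82.523,-35.323) -> (-82.523,-32.223) [heading=90, move]
  FD 4.1: (-82.523,-32.223) -> (-82.523,-28.123) [heading=90, move]
  REPEAT 3 [
    -- iteration 1/3 --
    RT 30: heading 90 -> 60
    BK 9.6: (-82.523,-28.123) -> (-87.323,-36.437) [heading=60, move]
    BK 8.6: (-87.323,-36.437) -> (-91.623,-43.885) [heading=60, move]
    -- iteration 2/3 --
    RT 30: heading 60 -> 30
    BK 9.6: (-91.623,-43.885) -> (-99.937,-48.685) [heading=30, move]
    BK 8.6: (-99.937,-48.685) -> (-107.385,-52.985) [heading=30, move]
    -- iteration 3/3 --
    RT 30: heading 30 -> 0
    BK 9.6: (-107.385,-52.985) -> (-116.985,-52.985) [heading=0, move]
    BK 8.6: (-116.985,-52.985) -> (-125.585,-52.985) [heading=0, move]
  ]
  -- iteration 4/4 --
  LT 90: heading 0 -> 90
  FD 3.1: (-125.585,-52.985) -> (-125.585,-49.885) [heading=90, move]
  FD 4.1: (-125.585,-49.885) -> (-125.585,-45.785) [heading=90, move]
  REPEAT 3 [
    -- iteration 1/3 --
    RT 30: heading 90 -> 60
    BK 9.6: (-125.585,-45.785) -> (-130.385,-54.099) [heading=60, move]
    BK 8.6: (-130.385,-54.099) -> (-134.685,-61.547) [heading=60, move]
    -- iteration 2/3 --
    RT 30: heading 60 -> 30
    BK 9.6: (-134.685,-61.547) -> (-142.999,-66.347) [heading=30, move]
    BK 8.6: (-142.999,-66.347) -> (-150.447,-70.647) [heading=30, move]
    -- iteration 3/3 --
    RT 30: heading 30 -> 0
    BK 9.6: (-150.447,-70.647) -> (-160.047,-70.647) [heading=0, move]
    BK 8.6: (-160.047,-70.647) -> (-168.647,-70.647) [heading=0, move]
  ]
]
RT 326: heading 0 -> 34
FD 6.8: (-168.647,-70.647) -> (-163.009,-66.844) [heading=34, move]
Final: pos=(-163.009,-66.844), heading=34, 0 segment(s) drawn
Segments drawn: 0

Answer: 0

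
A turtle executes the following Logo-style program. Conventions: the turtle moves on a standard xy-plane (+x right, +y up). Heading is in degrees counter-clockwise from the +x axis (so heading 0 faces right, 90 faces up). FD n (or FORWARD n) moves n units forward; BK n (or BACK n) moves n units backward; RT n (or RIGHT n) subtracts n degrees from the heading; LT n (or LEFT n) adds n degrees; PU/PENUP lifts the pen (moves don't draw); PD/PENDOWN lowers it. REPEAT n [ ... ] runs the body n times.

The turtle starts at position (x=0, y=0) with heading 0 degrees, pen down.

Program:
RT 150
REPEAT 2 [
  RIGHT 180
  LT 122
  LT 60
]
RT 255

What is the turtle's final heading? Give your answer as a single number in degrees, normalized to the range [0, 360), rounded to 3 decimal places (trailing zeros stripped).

Answer: 319

Derivation:
Executing turtle program step by step:
Start: pos=(0,0), heading=0, pen down
RT 150: heading 0 -> 210
REPEAT 2 [
  -- iteration 1/2 --
  RT 180: heading 210 -> 30
  LT 122: heading 30 -> 152
  LT 60: heading 152 -> 212
  -- iteration 2/2 --
  RT 180: heading 212 -> 32
  LT 122: heading 32 -> 154
  LT 60: heading 154 -> 214
]
RT 255: heading 214 -> 319
Final: pos=(0,0), heading=319, 0 segment(s) drawn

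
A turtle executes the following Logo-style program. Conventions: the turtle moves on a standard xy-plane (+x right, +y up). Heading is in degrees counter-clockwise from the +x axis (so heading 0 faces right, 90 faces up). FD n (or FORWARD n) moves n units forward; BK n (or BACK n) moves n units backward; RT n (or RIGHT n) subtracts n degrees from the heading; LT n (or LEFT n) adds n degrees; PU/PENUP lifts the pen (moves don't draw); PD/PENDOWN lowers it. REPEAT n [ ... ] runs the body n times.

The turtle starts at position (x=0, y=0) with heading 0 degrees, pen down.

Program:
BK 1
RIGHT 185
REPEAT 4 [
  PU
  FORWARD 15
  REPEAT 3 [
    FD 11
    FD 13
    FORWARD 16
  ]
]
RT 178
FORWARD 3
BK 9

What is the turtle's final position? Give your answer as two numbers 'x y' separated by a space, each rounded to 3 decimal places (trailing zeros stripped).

Answer: -544.937 47.378

Derivation:
Executing turtle program step by step:
Start: pos=(0,0), heading=0, pen down
BK 1: (0,0) -> (-1,0) [heading=0, draw]
RT 185: heading 0 -> 175
REPEAT 4 [
  -- iteration 1/4 --
  PU: pen up
  FD 15: (-1,0) -> (-15.943,1.307) [heading=175, move]
  REPEAT 3 [
    -- iteration 1/3 --
    FD 11: (-15.943,1.307) -> (-26.901,2.266) [heading=175, move]
    FD 13: (-26.901,2.266) -> (-39.852,3.399) [heading=175, move]
    FD 16: (-39.852,3.399) -> (-55.791,4.794) [heading=175, move]
    -- iteration 2/3 --
    FD 11: (-55.791,4.794) -> (-66.749,5.752) [heading=175, move]
    FD 13: (-66.749,5.752) -> (-79.699,6.885) [heading=175, move]
    FD 16: (-79.699,6.885) -> (-95.638,8.28) [heading=175, move]
    -- iteration 3/3 --
    FD 11: (-95.638,8.28) -> (-106.597,9.239) [heading=175, move]
    FD 13: (-106.597,9.239) -> (-119.547,10.372) [heading=175, move]
    FD 16: (-119.547,10.372) -> (-135.486,11.766) [heading=175, move]
  ]
  -- iteration 2/4 --
  PU: pen up
  FD 15: (-135.486,11.766) -> (-150.429,13.073) [heading=175, move]
  REPEAT 3 [
    -- iteration 1/3 --
    FD 11: (-150.429,13.073) -> (-161.387,14.032) [heading=175, move]
    FD 13: (-161.387,14.032) -> (-174.338,15.165) [heading=175, move]
    FD 16: (-174.338,15.165) -> (-190.277,16.56) [heading=175, move]
    -- iteration 2/3 --
    FD 11: (-190.277,16.56) -> (-201.235,17.518) [heading=175, move]
    FD 13: (-201.235,17.518) -> (-214.186,18.651) [heading=175, move]
    FD 16: (-214.186,18.651) -> (-230.125,20.046) [heading=175, move]
    -- iteration 3/3 --
    FD 11: (-230.125,20.046) -> (-241.083,21.005) [heading=175, move]
    FD 13: (-241.083,21.005) -> (-254.033,22.138) [heading=175, move]
    FD 16: (-254.033,22.138) -> (-269.973,23.532) [heading=175, move]
  ]
  -- iteration 3/4 --
  PU: pen up
  FD 15: (-269.973,23.532) -> (-284.915,24.839) [heading=175, move]
  REPEAT 3 [
    -- iteration 1/3 --
    FD 11: (-284.915,24.839) -> (-295.874,25.798) [heading=175, move]
    FD 13: (-295.874,25.798) -> (-308.824,26.931) [heading=175, move]
    FD 16: (-308.824,26.931) -> (-324.763,28.326) [heading=175, move]
    -- iteration 2/3 --
    FD 11: (-324.763,28.326) -> (-335.721,29.284) [heading=175, move]
    FD 13: (-335.721,29.284) -> (-348.672,30.417) [heading=175, move]
    FD 16: (-348.672,30.417) -> (-364.611,31.812) [heading=175, move]
    -- iteration 3/3 --
    FD 11: (-364.611,31.812) -> (-375.569,32.771) [heading=175, move]
    FD 13: (-375.569,32.771) -> (-388.52,33.904) [heading=175, move]
    FD 16: (-388.52,33.904) -> (-404.459,35.298) [heading=175, move]
  ]
  -- iteration 4/4 --
  PU: pen up
  FD 15: (-404.459,35.298) -> (-419.402,36.605) [heading=175, move]
  REPEAT 3 [
    -- iteration 1/3 --
    FD 11: (-419.402,36.605) -> (-430.36,37.564) [heading=175, move]
    FD 13: (-430.36,37.564) -> (-443.31,38.697) [heading=175, move]
    FD 16: (-443.31,38.697) -> (-459.25,40.092) [heading=175, move]
    -- iteration 2/3 --
    FD 11: (-459.25,40.092) -> (-470.208,41.05) [heading=175, move]
    FD 13: (-470.208,41.05) -> (-483.158,42.183) [heading=175, move]
    FD 16: (-483.158,42.183) -> (-499.097,43.578) [heading=175, move]
    -- iteration 3/3 --
    FD 11: (-499.097,43.578) -> (-510.055,44.537) [heading=175, move]
    FD 13: (-510.055,44.537) -> (-523.006,45.67) [heading=175, move]
    FD 16: (-523.006,45.67) -> (-538.945,47.064) [heading=175, move]
  ]
]
RT 178: heading 175 -> 357
FD 3: (-538.945,47.064) -> (-535.949,46.907) [heading=357, move]
BK 9: (-535.949,46.907) -> (-544.937,47.378) [heading=357, move]
Final: pos=(-544.937,47.378), heading=357, 1 segment(s) drawn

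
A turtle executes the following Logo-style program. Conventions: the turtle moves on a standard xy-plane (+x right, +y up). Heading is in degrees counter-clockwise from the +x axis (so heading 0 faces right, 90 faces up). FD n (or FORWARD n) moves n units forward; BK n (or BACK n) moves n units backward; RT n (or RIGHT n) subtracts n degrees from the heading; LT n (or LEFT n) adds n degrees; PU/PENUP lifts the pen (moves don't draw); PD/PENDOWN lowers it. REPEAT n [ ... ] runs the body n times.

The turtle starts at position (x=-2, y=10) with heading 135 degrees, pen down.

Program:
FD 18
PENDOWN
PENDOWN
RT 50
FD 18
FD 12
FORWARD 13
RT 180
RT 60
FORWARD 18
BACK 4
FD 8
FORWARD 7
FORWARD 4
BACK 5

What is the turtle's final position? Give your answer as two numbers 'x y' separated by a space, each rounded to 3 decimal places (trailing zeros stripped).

Answer: -36.357 53.731

Derivation:
Executing turtle program step by step:
Start: pos=(-2,10), heading=135, pen down
FD 18: (-2,10) -> (-14.728,22.728) [heading=135, draw]
PD: pen down
PD: pen down
RT 50: heading 135 -> 85
FD 18: (-14.728,22.728) -> (-13.159,40.659) [heading=85, draw]
FD 12: (-13.159,40.659) -> (-12.113,52.614) [heading=85, draw]
FD 13: (-12.113,52.614) -> (-10.98,65.564) [heading=85, draw]
RT 180: heading 85 -> 265
RT 60: heading 265 -> 205
FD 18: (-10.98,65.564) -> (-27.294,57.957) [heading=205, draw]
BK 4: (-27.294,57.957) -> (-23.669,59.648) [heading=205, draw]
FD 8: (-23.669,59.648) -> (-30.919,56.267) [heading=205, draw]
FD 7: (-30.919,56.267) -> (-37.263,53.308) [heading=205, draw]
FD 4: (-37.263,53.308) -> (-40.888,51.618) [heading=205, draw]
BK 5: (-40.888,51.618) -> (-36.357,53.731) [heading=205, draw]
Final: pos=(-36.357,53.731), heading=205, 10 segment(s) drawn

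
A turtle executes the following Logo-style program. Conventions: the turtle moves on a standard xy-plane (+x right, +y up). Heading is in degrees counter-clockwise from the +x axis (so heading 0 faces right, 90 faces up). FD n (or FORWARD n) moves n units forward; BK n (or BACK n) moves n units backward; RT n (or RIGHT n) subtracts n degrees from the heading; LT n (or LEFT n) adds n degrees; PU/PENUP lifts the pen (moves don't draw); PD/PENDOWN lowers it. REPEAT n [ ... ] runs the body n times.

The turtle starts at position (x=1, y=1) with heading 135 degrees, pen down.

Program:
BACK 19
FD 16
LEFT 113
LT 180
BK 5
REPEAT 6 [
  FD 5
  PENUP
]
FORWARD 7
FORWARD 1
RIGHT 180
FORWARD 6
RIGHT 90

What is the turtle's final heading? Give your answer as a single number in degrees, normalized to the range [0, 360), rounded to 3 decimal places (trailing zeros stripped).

Answer: 158

Derivation:
Executing turtle program step by step:
Start: pos=(1,1), heading=135, pen down
BK 19: (1,1) -> (14.435,-12.435) [heading=135, draw]
FD 16: (14.435,-12.435) -> (3.121,-1.121) [heading=135, draw]
LT 113: heading 135 -> 248
LT 180: heading 248 -> 68
BK 5: (3.121,-1.121) -> (1.248,-5.757) [heading=68, draw]
REPEAT 6 [
  -- iteration 1/6 --
  FD 5: (1.248,-5.757) -> (3.121,-1.121) [heading=68, draw]
  PU: pen up
  -- iteration 2/6 --
  FD 5: (3.121,-1.121) -> (4.994,3.515) [heading=68, move]
  PU: pen up
  -- iteration 3/6 --
  FD 5: (4.994,3.515) -> (6.867,8.151) [heading=68, move]
  PU: pen up
  -- iteration 4/6 --
  FD 5: (6.867,8.151) -> (8.74,12.786) [heading=68, move]
  PU: pen up
  -- iteration 5/6 --
  FD 5: (8.74,12.786) -> (10.613,17.422) [heading=68, move]
  PU: pen up
  -- iteration 6/6 --
  FD 5: (10.613,17.422) -> (12.486,22.058) [heading=68, move]
  PU: pen up
]
FD 7: (12.486,22.058) -> (15.109,28.549) [heading=68, move]
FD 1: (15.109,28.549) -> (15.483,29.476) [heading=68, move]
RT 180: heading 68 -> 248
FD 6: (15.483,29.476) -> (13.236,23.913) [heading=248, move]
RT 90: heading 248 -> 158
Final: pos=(13.236,23.913), heading=158, 4 segment(s) drawn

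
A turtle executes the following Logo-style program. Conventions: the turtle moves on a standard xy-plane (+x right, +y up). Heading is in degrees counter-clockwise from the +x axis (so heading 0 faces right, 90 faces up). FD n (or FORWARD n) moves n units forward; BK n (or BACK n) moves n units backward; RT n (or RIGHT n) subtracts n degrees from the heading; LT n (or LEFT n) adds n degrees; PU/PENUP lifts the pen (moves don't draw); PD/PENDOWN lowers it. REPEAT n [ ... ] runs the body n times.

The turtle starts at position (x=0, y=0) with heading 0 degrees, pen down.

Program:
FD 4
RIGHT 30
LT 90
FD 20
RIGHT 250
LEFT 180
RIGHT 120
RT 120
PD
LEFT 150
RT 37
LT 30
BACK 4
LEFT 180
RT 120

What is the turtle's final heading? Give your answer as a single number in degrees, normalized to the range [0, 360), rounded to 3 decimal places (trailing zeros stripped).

Executing turtle program step by step:
Start: pos=(0,0), heading=0, pen down
FD 4: (0,0) -> (4,0) [heading=0, draw]
RT 30: heading 0 -> 330
LT 90: heading 330 -> 60
FD 20: (4,0) -> (14,17.321) [heading=60, draw]
RT 250: heading 60 -> 170
LT 180: heading 170 -> 350
RT 120: heading 350 -> 230
RT 120: heading 230 -> 110
PD: pen down
LT 150: heading 110 -> 260
RT 37: heading 260 -> 223
LT 30: heading 223 -> 253
BK 4: (14,17.321) -> (15.169,21.146) [heading=253, draw]
LT 180: heading 253 -> 73
RT 120: heading 73 -> 313
Final: pos=(15.169,21.146), heading=313, 3 segment(s) drawn

Answer: 313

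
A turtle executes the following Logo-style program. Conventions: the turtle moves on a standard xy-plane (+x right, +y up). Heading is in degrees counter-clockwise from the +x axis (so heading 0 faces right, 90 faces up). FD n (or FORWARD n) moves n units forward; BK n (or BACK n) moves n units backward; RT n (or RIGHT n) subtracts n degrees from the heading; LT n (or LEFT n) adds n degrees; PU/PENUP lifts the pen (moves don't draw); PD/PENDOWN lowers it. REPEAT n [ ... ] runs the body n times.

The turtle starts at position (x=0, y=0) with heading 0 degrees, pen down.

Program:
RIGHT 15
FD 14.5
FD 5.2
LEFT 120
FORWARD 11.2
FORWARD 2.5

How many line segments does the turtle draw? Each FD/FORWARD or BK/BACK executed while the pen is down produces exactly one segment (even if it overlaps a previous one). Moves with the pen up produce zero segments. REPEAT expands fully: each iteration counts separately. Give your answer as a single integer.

Executing turtle program step by step:
Start: pos=(0,0), heading=0, pen down
RT 15: heading 0 -> 345
FD 14.5: (0,0) -> (14.006,-3.753) [heading=345, draw]
FD 5.2: (14.006,-3.753) -> (19.029,-5.099) [heading=345, draw]
LT 120: heading 345 -> 105
FD 11.2: (19.029,-5.099) -> (16.13,5.72) [heading=105, draw]
FD 2.5: (16.13,5.72) -> (15.483,8.134) [heading=105, draw]
Final: pos=(15.483,8.134), heading=105, 4 segment(s) drawn
Segments drawn: 4

Answer: 4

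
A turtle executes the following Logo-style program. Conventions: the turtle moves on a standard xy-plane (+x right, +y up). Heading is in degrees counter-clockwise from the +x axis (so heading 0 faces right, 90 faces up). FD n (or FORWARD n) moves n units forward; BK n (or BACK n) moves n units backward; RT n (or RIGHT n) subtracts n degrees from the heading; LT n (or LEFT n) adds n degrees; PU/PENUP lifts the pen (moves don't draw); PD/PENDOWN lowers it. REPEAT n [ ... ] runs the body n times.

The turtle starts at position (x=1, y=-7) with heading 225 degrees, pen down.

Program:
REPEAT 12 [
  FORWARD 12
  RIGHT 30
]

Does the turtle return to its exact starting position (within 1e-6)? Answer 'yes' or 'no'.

Executing turtle program step by step:
Start: pos=(1,-7), heading=225, pen down
REPEAT 12 [
  -- iteration 1/12 --
  FD 12: (1,-7) -> (-7.485,-15.485) [heading=225, draw]
  RT 30: heading 225 -> 195
  -- iteration 2/12 --
  FD 12: (-7.485,-15.485) -> (-19.076,-18.591) [heading=195, draw]
  RT 30: heading 195 -> 165
  -- iteration 3/12 --
  FD 12: (-19.076,-18.591) -> (-30.668,-15.485) [heading=165, draw]
  RT 30: heading 165 -> 135
  -- iteration 4/12 --
  FD 12: (-30.668,-15.485) -> (-39.153,-7) [heading=135, draw]
  RT 30: heading 135 -> 105
  -- iteration 5/12 --
  FD 12: (-39.153,-7) -> (-42.259,4.591) [heading=105, draw]
  RT 30: heading 105 -> 75
  -- iteration 6/12 --
  FD 12: (-42.259,4.591) -> (-39.153,16.182) [heading=75, draw]
  RT 30: heading 75 -> 45
  -- iteration 7/12 --
  FD 12: (-39.153,16.182) -> (-30.668,24.668) [heading=45, draw]
  RT 30: heading 45 -> 15
  -- iteration 8/12 --
  FD 12: (-30.668,24.668) -> (-19.076,27.773) [heading=15, draw]
  RT 30: heading 15 -> 345
  -- iteration 9/12 --
  FD 12: (-19.076,27.773) -> (-7.485,24.668) [heading=345, draw]
  RT 30: heading 345 -> 315
  -- iteration 10/12 --
  FD 12: (-7.485,24.668) -> (1,16.182) [heading=315, draw]
  RT 30: heading 315 -> 285
  -- iteration 11/12 --
  FD 12: (1,16.182) -> (4.106,4.591) [heading=285, draw]
  RT 30: heading 285 -> 255
  -- iteration 12/12 --
  FD 12: (4.106,4.591) -> (1,-7) [heading=255, draw]
  RT 30: heading 255 -> 225
]
Final: pos=(1,-7), heading=225, 12 segment(s) drawn

Start position: (1, -7)
Final position: (1, -7)
Distance = 0; < 1e-6 -> CLOSED

Answer: yes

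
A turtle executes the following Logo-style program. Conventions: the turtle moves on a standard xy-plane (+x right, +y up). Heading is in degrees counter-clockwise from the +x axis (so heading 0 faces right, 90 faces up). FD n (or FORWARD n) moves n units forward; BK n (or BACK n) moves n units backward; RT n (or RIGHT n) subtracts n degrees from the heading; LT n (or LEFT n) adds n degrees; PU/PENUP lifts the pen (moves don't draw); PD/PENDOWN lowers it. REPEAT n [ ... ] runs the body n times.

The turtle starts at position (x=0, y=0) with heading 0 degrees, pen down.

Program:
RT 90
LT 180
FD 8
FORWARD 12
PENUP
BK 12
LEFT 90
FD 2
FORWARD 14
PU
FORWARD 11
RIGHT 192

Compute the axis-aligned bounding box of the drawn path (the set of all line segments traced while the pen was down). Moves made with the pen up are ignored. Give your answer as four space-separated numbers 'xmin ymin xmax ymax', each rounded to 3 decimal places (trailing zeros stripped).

Executing turtle program step by step:
Start: pos=(0,0), heading=0, pen down
RT 90: heading 0 -> 270
LT 180: heading 270 -> 90
FD 8: (0,0) -> (0,8) [heading=90, draw]
FD 12: (0,8) -> (0,20) [heading=90, draw]
PU: pen up
BK 12: (0,20) -> (0,8) [heading=90, move]
LT 90: heading 90 -> 180
FD 2: (0,8) -> (-2,8) [heading=180, move]
FD 14: (-2,8) -> (-16,8) [heading=180, move]
PU: pen up
FD 11: (-16,8) -> (-27,8) [heading=180, move]
RT 192: heading 180 -> 348
Final: pos=(-27,8), heading=348, 2 segment(s) drawn

Segment endpoints: x in {0, 0, 0}, y in {0, 8, 20}
xmin=0, ymin=0, xmax=0, ymax=20

Answer: 0 0 0 20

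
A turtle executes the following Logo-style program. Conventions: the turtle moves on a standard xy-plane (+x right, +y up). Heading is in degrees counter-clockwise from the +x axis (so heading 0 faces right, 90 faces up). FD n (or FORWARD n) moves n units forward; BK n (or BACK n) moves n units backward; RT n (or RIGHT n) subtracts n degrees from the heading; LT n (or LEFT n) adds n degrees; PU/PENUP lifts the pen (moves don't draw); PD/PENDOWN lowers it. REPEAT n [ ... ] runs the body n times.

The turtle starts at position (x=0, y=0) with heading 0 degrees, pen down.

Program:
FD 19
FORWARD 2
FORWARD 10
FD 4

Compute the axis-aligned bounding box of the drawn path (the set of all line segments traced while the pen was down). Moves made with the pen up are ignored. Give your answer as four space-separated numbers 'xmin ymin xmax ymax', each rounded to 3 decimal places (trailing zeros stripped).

Answer: 0 0 35 0

Derivation:
Executing turtle program step by step:
Start: pos=(0,0), heading=0, pen down
FD 19: (0,0) -> (19,0) [heading=0, draw]
FD 2: (19,0) -> (21,0) [heading=0, draw]
FD 10: (21,0) -> (31,0) [heading=0, draw]
FD 4: (31,0) -> (35,0) [heading=0, draw]
Final: pos=(35,0), heading=0, 4 segment(s) drawn

Segment endpoints: x in {0, 19, 21, 31, 35}, y in {0}
xmin=0, ymin=0, xmax=35, ymax=0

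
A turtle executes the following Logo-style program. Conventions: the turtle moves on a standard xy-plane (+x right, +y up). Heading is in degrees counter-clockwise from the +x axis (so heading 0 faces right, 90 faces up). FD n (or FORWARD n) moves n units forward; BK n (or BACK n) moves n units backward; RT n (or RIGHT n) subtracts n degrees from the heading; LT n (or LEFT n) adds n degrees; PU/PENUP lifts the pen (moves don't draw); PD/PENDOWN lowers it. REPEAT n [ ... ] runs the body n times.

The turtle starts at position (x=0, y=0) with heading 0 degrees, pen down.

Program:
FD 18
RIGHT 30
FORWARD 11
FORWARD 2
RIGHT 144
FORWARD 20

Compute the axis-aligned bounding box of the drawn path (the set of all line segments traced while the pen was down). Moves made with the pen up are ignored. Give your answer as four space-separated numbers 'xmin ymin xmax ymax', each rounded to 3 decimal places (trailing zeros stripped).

Executing turtle program step by step:
Start: pos=(0,0), heading=0, pen down
FD 18: (0,0) -> (18,0) [heading=0, draw]
RT 30: heading 0 -> 330
FD 11: (18,0) -> (27.526,-5.5) [heading=330, draw]
FD 2: (27.526,-5.5) -> (29.258,-6.5) [heading=330, draw]
RT 144: heading 330 -> 186
FD 20: (29.258,-6.5) -> (9.368,-8.591) [heading=186, draw]
Final: pos=(9.368,-8.591), heading=186, 4 segment(s) drawn

Segment endpoints: x in {0, 9.368, 18, 27.526, 29.258}, y in {-8.591, -6.5, -5.5, 0}
xmin=0, ymin=-8.591, xmax=29.258, ymax=0

Answer: 0 -8.591 29.258 0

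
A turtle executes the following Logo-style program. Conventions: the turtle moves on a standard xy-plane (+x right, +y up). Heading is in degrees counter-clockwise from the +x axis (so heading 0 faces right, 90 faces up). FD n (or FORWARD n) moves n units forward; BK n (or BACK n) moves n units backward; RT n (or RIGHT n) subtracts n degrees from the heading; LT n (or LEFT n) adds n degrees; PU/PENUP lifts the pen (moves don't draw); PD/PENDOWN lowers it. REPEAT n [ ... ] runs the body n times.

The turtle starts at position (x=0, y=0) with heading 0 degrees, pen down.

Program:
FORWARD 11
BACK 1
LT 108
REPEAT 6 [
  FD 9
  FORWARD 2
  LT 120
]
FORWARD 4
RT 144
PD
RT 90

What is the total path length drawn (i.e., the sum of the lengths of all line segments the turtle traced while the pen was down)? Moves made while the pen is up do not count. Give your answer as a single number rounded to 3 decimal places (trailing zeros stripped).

Executing turtle program step by step:
Start: pos=(0,0), heading=0, pen down
FD 11: (0,0) -> (11,0) [heading=0, draw]
BK 1: (11,0) -> (10,0) [heading=0, draw]
LT 108: heading 0 -> 108
REPEAT 6 [
  -- iteration 1/6 --
  FD 9: (10,0) -> (7.219,8.56) [heading=108, draw]
  FD 2: (7.219,8.56) -> (6.601,10.462) [heading=108, draw]
  LT 120: heading 108 -> 228
  -- iteration 2/6 --
  FD 9: (6.601,10.462) -> (0.579,3.773) [heading=228, draw]
  FD 2: (0.579,3.773) -> (-0.76,2.287) [heading=228, draw]
  LT 120: heading 228 -> 348
  -- iteration 3/6 --
  FD 9: (-0.76,2.287) -> (8.044,0.416) [heading=348, draw]
  FD 2: (8.044,0.416) -> (10,0) [heading=348, draw]
  LT 120: heading 348 -> 108
  -- iteration 4/6 --
  FD 9: (10,0) -> (7.219,8.56) [heading=108, draw]
  FD 2: (7.219,8.56) -> (6.601,10.462) [heading=108, draw]
  LT 120: heading 108 -> 228
  -- iteration 5/6 --
  FD 9: (6.601,10.462) -> (0.579,3.773) [heading=228, draw]
  FD 2: (0.579,3.773) -> (-0.76,2.287) [heading=228, draw]
  LT 120: heading 228 -> 348
  -- iteration 6/6 --
  FD 9: (-0.76,2.287) -> (8.044,0.416) [heading=348, draw]
  FD 2: (8.044,0.416) -> (10,0) [heading=348, draw]
  LT 120: heading 348 -> 108
]
FD 4: (10,0) -> (8.764,3.804) [heading=108, draw]
RT 144: heading 108 -> 324
PD: pen down
RT 90: heading 324 -> 234
Final: pos=(8.764,3.804), heading=234, 15 segment(s) drawn

Segment lengths:
  seg 1: (0,0) -> (11,0), length = 11
  seg 2: (11,0) -> (10,0), length = 1
  seg 3: (10,0) -> (7.219,8.56), length = 9
  seg 4: (7.219,8.56) -> (6.601,10.462), length = 2
  seg 5: (6.601,10.462) -> (0.579,3.773), length = 9
  seg 6: (0.579,3.773) -> (-0.76,2.287), length = 2
  seg 7: (-0.76,2.287) -> (8.044,0.416), length = 9
  seg 8: (8.044,0.416) -> (10,0), length = 2
  seg 9: (10,0) -> (7.219,8.56), length = 9
  seg 10: (7.219,8.56) -> (6.601,10.462), length = 2
  seg 11: (6.601,10.462) -> (0.579,3.773), length = 9
  seg 12: (0.579,3.773) -> (-0.76,2.287), length = 2
  seg 13: (-0.76,2.287) -> (8.044,0.416), length = 9
  seg 14: (8.044,0.416) -> (10,0), length = 2
  seg 15: (10,0) -> (8.764,3.804), length = 4
Total = 82

Answer: 82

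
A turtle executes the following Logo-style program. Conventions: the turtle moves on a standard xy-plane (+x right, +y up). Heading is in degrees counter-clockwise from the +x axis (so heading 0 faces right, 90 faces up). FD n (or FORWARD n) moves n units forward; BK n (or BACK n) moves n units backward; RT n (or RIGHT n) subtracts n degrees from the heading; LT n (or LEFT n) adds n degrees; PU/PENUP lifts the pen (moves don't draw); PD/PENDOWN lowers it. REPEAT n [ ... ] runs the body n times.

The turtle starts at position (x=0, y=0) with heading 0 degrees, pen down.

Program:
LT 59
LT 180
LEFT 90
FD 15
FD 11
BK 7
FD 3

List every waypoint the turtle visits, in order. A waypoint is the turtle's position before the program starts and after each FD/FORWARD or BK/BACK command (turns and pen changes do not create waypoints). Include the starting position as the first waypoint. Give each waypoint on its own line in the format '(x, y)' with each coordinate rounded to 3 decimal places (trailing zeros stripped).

Answer: (0, 0)
(12.858, -7.726)
(22.286, -13.391)
(16.286, -9.786)
(18.858, -11.331)

Derivation:
Executing turtle program step by step:
Start: pos=(0,0), heading=0, pen down
LT 59: heading 0 -> 59
LT 180: heading 59 -> 239
LT 90: heading 239 -> 329
FD 15: (0,0) -> (12.858,-7.726) [heading=329, draw]
FD 11: (12.858,-7.726) -> (22.286,-13.391) [heading=329, draw]
BK 7: (22.286,-13.391) -> (16.286,-9.786) [heading=329, draw]
FD 3: (16.286,-9.786) -> (18.858,-11.331) [heading=329, draw]
Final: pos=(18.858,-11.331), heading=329, 4 segment(s) drawn
Waypoints (5 total):
(0, 0)
(12.858, -7.726)
(22.286, -13.391)
(16.286, -9.786)
(18.858, -11.331)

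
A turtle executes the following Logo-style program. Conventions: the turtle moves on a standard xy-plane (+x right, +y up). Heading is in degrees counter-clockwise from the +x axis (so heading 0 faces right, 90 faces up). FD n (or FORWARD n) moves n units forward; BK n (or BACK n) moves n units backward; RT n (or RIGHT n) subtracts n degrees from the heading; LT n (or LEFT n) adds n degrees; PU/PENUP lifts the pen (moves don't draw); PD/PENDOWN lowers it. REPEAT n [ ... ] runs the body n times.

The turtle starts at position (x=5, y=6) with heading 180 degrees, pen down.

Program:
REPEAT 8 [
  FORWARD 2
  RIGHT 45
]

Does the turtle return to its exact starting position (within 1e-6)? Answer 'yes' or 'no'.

Answer: yes

Derivation:
Executing turtle program step by step:
Start: pos=(5,6), heading=180, pen down
REPEAT 8 [
  -- iteration 1/8 --
  FD 2: (5,6) -> (3,6) [heading=180, draw]
  RT 45: heading 180 -> 135
  -- iteration 2/8 --
  FD 2: (3,6) -> (1.586,7.414) [heading=135, draw]
  RT 45: heading 135 -> 90
  -- iteration 3/8 --
  FD 2: (1.586,7.414) -> (1.586,9.414) [heading=90, draw]
  RT 45: heading 90 -> 45
  -- iteration 4/8 --
  FD 2: (1.586,9.414) -> (3,10.828) [heading=45, draw]
  RT 45: heading 45 -> 0
  -- iteration 5/8 --
  FD 2: (3,10.828) -> (5,10.828) [heading=0, draw]
  RT 45: heading 0 -> 315
  -- iteration 6/8 --
  FD 2: (5,10.828) -> (6.414,9.414) [heading=315, draw]
  RT 45: heading 315 -> 270
  -- iteration 7/8 --
  FD 2: (6.414,9.414) -> (6.414,7.414) [heading=270, draw]
  RT 45: heading 270 -> 225
  -- iteration 8/8 --
  FD 2: (6.414,7.414) -> (5,6) [heading=225, draw]
  RT 45: heading 225 -> 180
]
Final: pos=(5,6), heading=180, 8 segment(s) drawn

Start position: (5, 6)
Final position: (5, 6)
Distance = 0; < 1e-6 -> CLOSED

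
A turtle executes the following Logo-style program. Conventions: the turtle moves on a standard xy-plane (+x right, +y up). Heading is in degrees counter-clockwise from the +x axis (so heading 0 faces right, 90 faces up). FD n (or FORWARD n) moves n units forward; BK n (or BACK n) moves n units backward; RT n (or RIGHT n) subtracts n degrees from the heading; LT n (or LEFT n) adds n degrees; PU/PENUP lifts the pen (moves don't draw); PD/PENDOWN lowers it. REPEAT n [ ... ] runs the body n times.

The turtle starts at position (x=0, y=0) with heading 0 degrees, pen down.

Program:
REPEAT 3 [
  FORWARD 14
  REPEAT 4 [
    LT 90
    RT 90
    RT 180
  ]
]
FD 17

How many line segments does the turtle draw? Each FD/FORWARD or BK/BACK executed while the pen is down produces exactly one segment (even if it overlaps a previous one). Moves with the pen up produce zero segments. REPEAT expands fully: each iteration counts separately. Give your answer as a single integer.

Executing turtle program step by step:
Start: pos=(0,0), heading=0, pen down
REPEAT 3 [
  -- iteration 1/3 --
  FD 14: (0,0) -> (14,0) [heading=0, draw]
  REPEAT 4 [
    -- iteration 1/4 --
    LT 90: heading 0 -> 90
    RT 90: heading 90 -> 0
    RT 180: heading 0 -> 180
    -- iteration 2/4 --
    LT 90: heading 180 -> 270
    RT 90: heading 270 -> 180
    RT 180: heading 180 -> 0
    -- iteration 3/4 --
    LT 90: heading 0 -> 90
    RT 90: heading 90 -> 0
    RT 180: heading 0 -> 180
    -- iteration 4/4 --
    LT 90: heading 180 -> 270
    RT 90: heading 270 -> 180
    RT 180: heading 180 -> 0
  ]
  -- iteration 2/3 --
  FD 14: (14,0) -> (28,0) [heading=0, draw]
  REPEAT 4 [
    -- iteration 1/4 --
    LT 90: heading 0 -> 90
    RT 90: heading 90 -> 0
    RT 180: heading 0 -> 180
    -- iteration 2/4 --
    LT 90: heading 180 -> 270
    RT 90: heading 270 -> 180
    RT 180: heading 180 -> 0
    -- iteration 3/4 --
    LT 90: heading 0 -> 90
    RT 90: heading 90 -> 0
    RT 180: heading 0 -> 180
    -- iteration 4/4 --
    LT 90: heading 180 -> 270
    RT 90: heading 270 -> 180
    RT 180: heading 180 -> 0
  ]
  -- iteration 3/3 --
  FD 14: (28,0) -> (42,0) [heading=0, draw]
  REPEAT 4 [
    -- iteration 1/4 --
    LT 90: heading 0 -> 90
    RT 90: heading 90 -> 0
    RT 180: heading 0 -> 180
    -- iteration 2/4 --
    LT 90: heading 180 -> 270
    RT 90: heading 270 -> 180
    RT 180: heading 180 -> 0
    -- iteration 3/4 --
    LT 90: heading 0 -> 90
    RT 90: heading 90 -> 0
    RT 180: heading 0 -> 180
    -- iteration 4/4 --
    LT 90: heading 180 -> 270
    RT 90: heading 270 -> 180
    RT 180: heading 180 -> 0
  ]
]
FD 17: (42,0) -> (59,0) [heading=0, draw]
Final: pos=(59,0), heading=0, 4 segment(s) drawn
Segments drawn: 4

Answer: 4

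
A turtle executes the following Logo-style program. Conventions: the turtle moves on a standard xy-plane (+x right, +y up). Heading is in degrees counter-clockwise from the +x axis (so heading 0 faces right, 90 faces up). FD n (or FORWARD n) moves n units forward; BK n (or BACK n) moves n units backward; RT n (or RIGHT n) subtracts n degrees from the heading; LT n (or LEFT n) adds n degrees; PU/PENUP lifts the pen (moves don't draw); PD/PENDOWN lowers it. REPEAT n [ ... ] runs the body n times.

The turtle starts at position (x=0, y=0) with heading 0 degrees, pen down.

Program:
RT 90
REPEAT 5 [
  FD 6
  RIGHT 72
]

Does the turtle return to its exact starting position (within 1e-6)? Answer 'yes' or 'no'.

Answer: yes

Derivation:
Executing turtle program step by step:
Start: pos=(0,0), heading=0, pen down
RT 90: heading 0 -> 270
REPEAT 5 [
  -- iteration 1/5 --
  FD 6: (0,0) -> (0,-6) [heading=270, draw]
  RT 72: heading 270 -> 198
  -- iteration 2/5 --
  FD 6: (0,-6) -> (-5.706,-7.854) [heading=198, draw]
  RT 72: heading 198 -> 126
  -- iteration 3/5 --
  FD 6: (-5.706,-7.854) -> (-9.233,-3) [heading=126, draw]
  RT 72: heading 126 -> 54
  -- iteration 4/5 --
  FD 6: (-9.233,-3) -> (-5.706,1.854) [heading=54, draw]
  RT 72: heading 54 -> 342
  -- iteration 5/5 --
  FD 6: (-5.706,1.854) -> (0,0) [heading=342, draw]
  RT 72: heading 342 -> 270
]
Final: pos=(0,0), heading=270, 5 segment(s) drawn

Start position: (0, 0)
Final position: (0, 0)
Distance = 0; < 1e-6 -> CLOSED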